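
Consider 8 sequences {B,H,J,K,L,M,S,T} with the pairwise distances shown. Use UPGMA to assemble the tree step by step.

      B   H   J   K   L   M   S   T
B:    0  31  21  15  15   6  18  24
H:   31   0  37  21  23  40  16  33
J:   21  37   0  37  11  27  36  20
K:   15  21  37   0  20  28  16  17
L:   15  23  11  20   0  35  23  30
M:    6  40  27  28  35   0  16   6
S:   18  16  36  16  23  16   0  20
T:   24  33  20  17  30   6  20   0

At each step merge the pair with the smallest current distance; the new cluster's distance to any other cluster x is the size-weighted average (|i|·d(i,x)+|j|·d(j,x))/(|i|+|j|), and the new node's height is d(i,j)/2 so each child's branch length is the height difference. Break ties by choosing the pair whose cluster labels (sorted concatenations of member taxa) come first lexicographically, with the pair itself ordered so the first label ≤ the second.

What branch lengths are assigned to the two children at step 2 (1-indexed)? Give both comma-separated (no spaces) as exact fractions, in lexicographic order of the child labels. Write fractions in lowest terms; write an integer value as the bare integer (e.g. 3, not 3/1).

1. join B+M (d=6) ⇒ BM; edges |B|=3, |M|=3
  updated: d(BM,H)=71/2, d(BM,J)=24, d(BM,K)=43/2, d(BM,L)=25, d(BM,S)=17, d(BM,T)=15
2. join J+L (d=11) ⇒ JL; edges |J|=11/2, |L|=11/2
  updated: d(BM,JL)=49/2, d(H,JL)=30, d(JL,K)=57/2, d(JL,S)=59/2, d(JL,T)=25
3. join BM+T (d=15) ⇒ BMT; edges |BM|=9/2, |T|=15/2
  updated: d(BMT,H)=104/3, d(BMT,JL)=74/3, d(BMT,K)=20, d(BMT,S)=18
4. join H+S (d=16) ⇒ HS; edges |H|=8, |S|=8
  updated: d(BMT,HS)=79/3, d(HS,JL)=119/4, d(HS,K)=37/2
5. join HS+K (d=37/2) ⇒ HKS; edges |HS|=5/4, |K|=37/4
  updated: d(BMT,HKS)=218/9, d(HKS,JL)=88/3
6. join BMT+HKS (d=218/9) ⇒ BHKMST; edges |BMT|=83/18, |HKS|=103/36
  updated: d(BHKMST,JL)=27
7. join BHKMST+JL (d=27) ⇒ BHJKLMST; edges |BHKMST|=25/18, |JL|=8
final tree: ((((B:3,M:3):9/2,T:15/2):83/18,((H:8,S:8):5/4,K:37/4):103/36):25/18,(J:11/2,L:11/2):8)
total length: 2605/36

11/2,11/2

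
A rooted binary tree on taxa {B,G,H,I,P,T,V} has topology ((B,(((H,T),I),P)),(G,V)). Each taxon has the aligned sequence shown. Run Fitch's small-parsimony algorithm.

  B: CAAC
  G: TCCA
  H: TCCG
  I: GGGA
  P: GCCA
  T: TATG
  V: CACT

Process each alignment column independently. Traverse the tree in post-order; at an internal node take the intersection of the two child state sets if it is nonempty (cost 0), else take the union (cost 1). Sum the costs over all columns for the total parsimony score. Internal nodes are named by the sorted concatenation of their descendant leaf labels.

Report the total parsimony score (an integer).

HT@0: {T} ∩ {T} = {T} (intersection, +0)
HIT@0: {T} ∪ {G} = {G,T} (union, +1)
HIPT@0: {G,T} ∩ {G} = {G} (intersection, +0)
BHIPT@0: {C} ∪ {G} = {C,G} (union, +1)
GV@0: {T} ∪ {C} = {C,T} (union, +1)
BGHIPTV@0: {C,G} ∩ {C,T} = {C} (intersection, +0)
HT@1: {C} ∪ {A} = {A,C} (union, +1)
HIT@1: {A,C} ∪ {G} = {A,C,G} (union, +1)
HIPT@1: {A,C,G} ∩ {C} = {C} (intersection, +0)
BHIPT@1: {A} ∪ {C} = {A,C} (union, +1)
GV@1: {C} ∪ {A} = {A,C} (union, +1)
BGHIPTV@1: {A,C} ∩ {A,C} = {A,C} (intersection, +0)
HT@2: {C} ∪ {T} = {C,T} (union, +1)
HIT@2: {C,T} ∪ {G} = {C,G,T} (union, +1)
HIPT@2: {C,G,T} ∩ {C} = {C} (intersection, +0)
BHIPT@2: {A} ∪ {C} = {A,C} (union, +1)
GV@2: {C} ∩ {C} = {C} (intersection, +0)
BGHIPTV@2: {A,C} ∩ {C} = {C} (intersection, +0)
HT@3: {G} ∩ {G} = {G} (intersection, +0)
HIT@3: {G} ∪ {A} = {A,G} (union, +1)
HIPT@3: {A,G} ∩ {A} = {A} (intersection, +0)
BHIPT@3: {C} ∪ {A} = {A,C} (union, +1)
GV@3: {A} ∪ {T} = {A,T} (union, +1)
BGHIPTV@3: {A,C} ∩ {A,T} = {A} (intersection, +0)
per-site changes: [3, 4, 3, 3]; total = 13

13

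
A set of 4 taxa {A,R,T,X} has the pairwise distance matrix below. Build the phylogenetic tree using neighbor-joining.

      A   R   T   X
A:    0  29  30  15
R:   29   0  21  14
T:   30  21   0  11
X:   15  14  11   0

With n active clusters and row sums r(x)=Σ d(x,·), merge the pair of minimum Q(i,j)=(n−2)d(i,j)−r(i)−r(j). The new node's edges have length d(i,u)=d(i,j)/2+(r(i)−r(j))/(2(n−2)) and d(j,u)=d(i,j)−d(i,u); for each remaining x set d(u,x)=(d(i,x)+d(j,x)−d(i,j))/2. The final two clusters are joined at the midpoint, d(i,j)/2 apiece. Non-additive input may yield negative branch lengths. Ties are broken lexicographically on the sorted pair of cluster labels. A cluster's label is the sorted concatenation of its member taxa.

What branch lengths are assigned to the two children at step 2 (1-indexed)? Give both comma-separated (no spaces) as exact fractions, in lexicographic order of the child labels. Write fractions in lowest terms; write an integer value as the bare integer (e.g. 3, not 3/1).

3,11

iteration 1: select A,X (d=15, Q=-84); attach at lengths (16, -1); label the merged cluster AX
  updated: d(AX,R)=14, d(AX,T)=13
iteration 2: select AX,R (d=14, Q=-48); attach at lengths (3, 11); label the merged cluster ARX
  updated: d(ARX,T)=10
iteration 3: select ARX,T (d=10); attach at lengths (5, 5); label the merged cluster ARTX
final tree: (((A:16,X:-1):3,R:11):5,T:5)
total length: 39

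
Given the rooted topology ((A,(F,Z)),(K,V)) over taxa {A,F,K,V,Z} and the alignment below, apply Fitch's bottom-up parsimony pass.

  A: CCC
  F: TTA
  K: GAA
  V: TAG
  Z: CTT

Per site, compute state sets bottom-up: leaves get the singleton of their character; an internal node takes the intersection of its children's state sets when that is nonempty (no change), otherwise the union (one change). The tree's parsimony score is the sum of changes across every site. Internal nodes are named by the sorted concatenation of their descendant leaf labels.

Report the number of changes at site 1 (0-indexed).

2

FZ@0: {T} ∪ {C} = {C,T} (union, +1)
AFZ@0: {C} ∩ {C,T} = {C} (intersection, +0)
KV@0: {G} ∪ {T} = {G,T} (union, +1)
AFKVZ@0: {C} ∪ {G,T} = {C,G,T} (union, +1)
FZ@1: {T} ∩ {T} = {T} (intersection, +0)
AFZ@1: {C} ∪ {T} = {C,T} (union, +1)
KV@1: {A} ∩ {A} = {A} (intersection, +0)
AFKVZ@1: {C,T} ∪ {A} = {A,C,T} (union, +1)
FZ@2: {A} ∪ {T} = {A,T} (union, +1)
AFZ@2: {C} ∪ {A,T} = {A,C,T} (union, +1)
KV@2: {A} ∪ {G} = {A,G} (union, +1)
AFKVZ@2: {A,C,T} ∩ {A,G} = {A} (intersection, +0)
per-site changes: [3, 2, 3]; total = 8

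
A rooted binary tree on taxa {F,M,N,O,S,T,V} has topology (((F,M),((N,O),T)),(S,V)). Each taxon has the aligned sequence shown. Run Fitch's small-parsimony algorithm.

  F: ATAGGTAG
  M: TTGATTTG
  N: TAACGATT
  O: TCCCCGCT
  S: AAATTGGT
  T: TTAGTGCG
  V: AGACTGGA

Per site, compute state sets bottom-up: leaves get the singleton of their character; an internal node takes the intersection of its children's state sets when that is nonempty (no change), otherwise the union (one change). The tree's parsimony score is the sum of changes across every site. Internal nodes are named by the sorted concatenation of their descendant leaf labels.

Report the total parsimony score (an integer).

24

site 0, node FM: F={A} ∪ M={T} → {A,T} (+1)
site 0, node NO: N={T} ∩ O={T} → {T} (+0)
site 0, node NOT: NO={T} ∩ T={T} → {T} (+0)
site 0, node FMNOT: FM={A,T} ∩ NOT={T} → {T} (+0)
site 0, node SV: S={A} ∩ V={A} → {A} (+0)
site 0, node FMNOSTV: FMNOT={T} ∪ SV={A} → {A,T} (+1)
site 1, node FM: F={T} ∩ M={T} → {T} (+0)
site 1, node NO: N={A} ∪ O={C} → {A,C} (+1)
site 1, node NOT: NO={A,C} ∪ T={T} → {A,C,T} (+1)
site 1, node FMNOT: FM={T} ∩ NOT={A,C,T} → {T} (+0)
site 1, node SV: S={A} ∪ V={G} → {A,G} (+1)
site 1, node FMNOSTV: FMNOT={T} ∪ SV={A,G} → {A,G,T} (+1)
site 2, node FM: F={A} ∪ M={G} → {A,G} (+1)
site 2, node NO: N={A} ∪ O={C} → {A,C} (+1)
site 2, node NOT: NO={A,C} ∩ T={A} → {A} (+0)
site 2, node FMNOT: FM={A,G} ∩ NOT={A} → {A} (+0)
site 2, node SV: S={A} ∩ V={A} → {A} (+0)
site 2, node FMNOSTV: FMNOT={A} ∩ SV={A} → {A} (+0)
site 3, node FM: F={G} ∪ M={A} → {A,G} (+1)
site 3, node NO: N={C} ∩ O={C} → {C} (+0)
site 3, node NOT: NO={C} ∪ T={G} → {C,G} (+1)
site 3, node FMNOT: FM={A,G} ∩ NOT={C,G} → {G} (+0)
site 3, node SV: S={T} ∪ V={C} → {C,T} (+1)
site 3, node FMNOSTV: FMNOT={G} ∪ SV={C,T} → {C,G,T} (+1)
site 4, node FM: F={G} ∪ M={T} → {G,T} (+1)
site 4, node NO: N={G} ∪ O={C} → {C,G} (+1)
site 4, node NOT: NO={C,G} ∪ T={T} → {C,G,T} (+1)
site 4, node FMNOT: FM={G,T} ∩ NOT={C,G,T} → {G,T} (+0)
site 4, node SV: S={T} ∩ V={T} → {T} (+0)
site 4, node FMNOSTV: FMNOT={G,T} ∩ SV={T} → {T} (+0)
site 5, node FM: F={T} ∩ M={T} → {T} (+0)
site 5, node NO: N={A} ∪ O={G} → {A,G} (+1)
site 5, node NOT: NO={A,G} ∩ T={G} → {G} (+0)
site 5, node FMNOT: FM={T} ∪ NOT={G} → {G,T} (+1)
site 5, node SV: S={G} ∩ V={G} → {G} (+0)
site 5, node FMNOSTV: FMNOT={G,T} ∩ SV={G} → {G} (+0)
site 6, node FM: F={A} ∪ M={T} → {A,T} (+1)
site 6, node NO: N={T} ∪ O={C} → {C,T} (+1)
site 6, node NOT: NO={C,T} ∩ T={C} → {C} (+0)
site 6, node FMNOT: FM={A,T} ∪ NOT={C} → {A,C,T} (+1)
site 6, node SV: S={G} ∩ V={G} → {G} (+0)
site 6, node FMNOSTV: FMNOT={A,C,T} ∪ SV={G} → {A,C,G,T} (+1)
site 7, node FM: F={G} ∩ M={G} → {G} (+0)
site 7, node NO: N={T} ∩ O={T} → {T} (+0)
site 7, node NOT: NO={T} ∪ T={G} → {G,T} (+1)
site 7, node FMNOT: FM={G} ∩ NOT={G,T} → {G} (+0)
site 7, node SV: S={T} ∪ V={A} → {A,T} (+1)
site 7, node FMNOSTV: FMNOT={G} ∪ SV={A,T} → {A,G,T} (+1)
per-site changes: [2, 4, 2, 4, 3, 2, 4, 3]; total = 24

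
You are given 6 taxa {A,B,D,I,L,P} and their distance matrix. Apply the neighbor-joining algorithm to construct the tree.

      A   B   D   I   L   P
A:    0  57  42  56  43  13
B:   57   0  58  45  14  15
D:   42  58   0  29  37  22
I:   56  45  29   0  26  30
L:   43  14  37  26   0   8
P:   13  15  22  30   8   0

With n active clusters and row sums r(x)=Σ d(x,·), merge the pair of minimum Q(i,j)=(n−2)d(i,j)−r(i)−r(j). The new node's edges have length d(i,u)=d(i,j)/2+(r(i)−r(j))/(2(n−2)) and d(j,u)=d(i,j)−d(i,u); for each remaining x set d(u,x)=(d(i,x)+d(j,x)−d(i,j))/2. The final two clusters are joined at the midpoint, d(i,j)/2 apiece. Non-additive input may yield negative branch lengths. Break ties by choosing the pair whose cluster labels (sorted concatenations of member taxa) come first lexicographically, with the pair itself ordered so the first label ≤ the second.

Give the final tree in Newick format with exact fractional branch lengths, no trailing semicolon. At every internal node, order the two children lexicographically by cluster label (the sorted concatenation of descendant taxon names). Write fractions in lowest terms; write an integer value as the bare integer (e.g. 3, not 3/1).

1. join B+L (d=14, Q=-261) ⇒ BL; edges |B|=117/8, |L|=-5/8
  updated: d(A,BL)=43, d(BL,D)=81/2, d(BL,I)=57/2, d(BL,P)=9/2
2. join D+I (d=29, Q=-190) ⇒ DI; edges |D|=77/6, |I|=97/6
  updated: d(A,DI)=69/2, d(BL,DI)=20, d(DI,P)=23/2
3. join A+P (d=13, Q=-187/2) ⇒ AP; edges |A|=175/8, |P|=-71/8
  updated: d(AP,BL)=69/4, d(AP,DI)=33/2
4. join AP+BL (d=69/4, Q=-215/4) ⇒ ABLP; edges |AP|=55/8, |BL|=83/8
  updated: d(ABLP,DI)=77/8
5. join ABLP+DI (d=77/8) ⇒ ABDILP; edges |ABLP|=77/16, |DI|=77/16
final tree: (((A:175/8,P:-71/8):55/8,(B:117/8,L:-5/8):83/8):77/16,(D:77/6,I:97/6):77/16)
total length: 663/8

(((A:175/8,P:-71/8):55/8,(B:117/8,L:-5/8):83/8):77/16,(D:77/6,I:97/6):77/16)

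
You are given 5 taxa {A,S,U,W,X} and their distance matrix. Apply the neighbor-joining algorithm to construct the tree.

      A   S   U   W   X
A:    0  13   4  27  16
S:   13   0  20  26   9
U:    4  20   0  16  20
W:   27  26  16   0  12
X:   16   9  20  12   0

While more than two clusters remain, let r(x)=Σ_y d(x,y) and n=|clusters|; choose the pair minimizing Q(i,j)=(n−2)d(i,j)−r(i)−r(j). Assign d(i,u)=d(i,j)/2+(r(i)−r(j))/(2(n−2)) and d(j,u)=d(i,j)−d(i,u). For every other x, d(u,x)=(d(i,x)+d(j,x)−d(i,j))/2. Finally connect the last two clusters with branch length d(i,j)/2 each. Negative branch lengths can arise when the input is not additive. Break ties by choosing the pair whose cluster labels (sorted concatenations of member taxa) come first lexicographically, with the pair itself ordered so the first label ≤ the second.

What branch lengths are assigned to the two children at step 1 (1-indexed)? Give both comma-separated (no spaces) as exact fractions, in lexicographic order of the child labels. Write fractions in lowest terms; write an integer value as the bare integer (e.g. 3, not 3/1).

1. join A+U (d=4, Q=-108) ⇒ AU; edges |A|=2, |U|=2
  updated: d(AU,S)=29/2, d(AU,W)=39/2, d(AU,X)=16
2. join AU+S (d=29/2, Q=-141/2) ⇒ ASU; edges |AU|=59/8, |S|=57/8
  updated: d(ASU,W)=31/2, d(ASU,X)=21/4
3. join ASU+W (d=31/2, Q=-131/4) ⇒ ASUW; edges |ASU|=35/8, |W|=89/8
  updated: d(ASUW,X)=7/8
4. join ASUW+X (d=7/8) ⇒ ASUWX; edges |ASUW|=7/16, |X|=7/16
final tree: ((((A:2,U:2):59/8,S:57/8):35/8,W:89/8):7/16,X:7/16)
total length: 279/8

2,2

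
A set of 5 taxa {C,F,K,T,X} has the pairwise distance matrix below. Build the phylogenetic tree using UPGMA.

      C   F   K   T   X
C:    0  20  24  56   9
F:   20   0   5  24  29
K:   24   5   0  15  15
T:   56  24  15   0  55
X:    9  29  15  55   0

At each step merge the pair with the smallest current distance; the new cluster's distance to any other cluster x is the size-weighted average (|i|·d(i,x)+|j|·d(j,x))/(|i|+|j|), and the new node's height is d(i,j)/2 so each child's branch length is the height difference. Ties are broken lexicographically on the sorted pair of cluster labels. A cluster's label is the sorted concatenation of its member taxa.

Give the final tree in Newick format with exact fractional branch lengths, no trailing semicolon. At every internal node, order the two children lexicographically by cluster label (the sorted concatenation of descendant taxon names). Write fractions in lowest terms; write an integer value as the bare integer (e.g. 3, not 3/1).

1. join F+K (d=5) ⇒ FK; edges |F|=5/2, |K|=5/2
  updated: d(C,FK)=22, d(FK,T)=39/2, d(FK,X)=22
2. join C+X (d=9) ⇒ CX; edges |C|=9/2, |X|=9/2
  updated: d(CX,FK)=22, d(CX,T)=111/2
3. join FK+T (d=39/2) ⇒ FKT; edges |FK|=29/4, |T|=39/4
  updated: d(CX,FKT)=199/6
4. join CX+FKT (d=199/6) ⇒ CFKTX; edges |CX|=145/12, |FKT|=41/6
final tree: ((C:9/2,X:9/2):145/12,((F:5/2,K:5/2):29/4,T:39/4):41/6)
total length: 599/12

((C:9/2,X:9/2):145/12,((F:5/2,K:5/2):29/4,T:39/4):41/6)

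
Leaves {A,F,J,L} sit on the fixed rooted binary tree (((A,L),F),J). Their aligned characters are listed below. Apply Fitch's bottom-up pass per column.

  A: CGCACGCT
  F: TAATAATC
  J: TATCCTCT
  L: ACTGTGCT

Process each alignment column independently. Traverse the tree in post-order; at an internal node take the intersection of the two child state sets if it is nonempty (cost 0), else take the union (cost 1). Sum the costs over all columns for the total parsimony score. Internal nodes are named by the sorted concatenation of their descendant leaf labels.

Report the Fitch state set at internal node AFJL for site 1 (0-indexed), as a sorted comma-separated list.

A

site 0, node AL: A={C} ∪ L={A} → {A,C} (+1)
site 0, node AFL: AL={A,C} ∪ F={T} → {A,C,T} (+1)
site 0, node AFJL: AFL={A,C,T} ∩ J={T} → {T} (+0)
site 1, node AL: A={G} ∪ L={C} → {C,G} (+1)
site 1, node AFL: AL={C,G} ∪ F={A} → {A,C,G} (+1)
site 1, node AFJL: AFL={A,C,G} ∩ J={A} → {A} (+0)
site 2, node AL: A={C} ∪ L={T} → {C,T} (+1)
site 2, node AFL: AL={C,T} ∪ F={A} → {A,C,T} (+1)
site 2, node AFJL: AFL={A,C,T} ∩ J={T} → {T} (+0)
site 3, node AL: A={A} ∪ L={G} → {A,G} (+1)
site 3, node AFL: AL={A,G} ∪ F={T} → {A,G,T} (+1)
site 3, node AFJL: AFL={A,G,T} ∪ J={C} → {A,C,G,T} (+1)
site 4, node AL: A={C} ∪ L={T} → {C,T} (+1)
site 4, node AFL: AL={C,T} ∪ F={A} → {A,C,T} (+1)
site 4, node AFJL: AFL={A,C,T} ∩ J={C} → {C} (+0)
site 5, node AL: A={G} ∩ L={G} → {G} (+0)
site 5, node AFL: AL={G} ∪ F={A} → {A,G} (+1)
site 5, node AFJL: AFL={A,G} ∪ J={T} → {A,G,T} (+1)
site 6, node AL: A={C} ∩ L={C} → {C} (+0)
site 6, node AFL: AL={C} ∪ F={T} → {C,T} (+1)
site 6, node AFJL: AFL={C,T} ∩ J={C} → {C} (+0)
site 7, node AL: A={T} ∩ L={T} → {T} (+0)
site 7, node AFL: AL={T} ∪ F={C} → {C,T} (+1)
site 7, node AFJL: AFL={C,T} ∩ J={T} → {T} (+0)
per-site changes: [2, 2, 2, 3, 2, 2, 1, 1]; total = 15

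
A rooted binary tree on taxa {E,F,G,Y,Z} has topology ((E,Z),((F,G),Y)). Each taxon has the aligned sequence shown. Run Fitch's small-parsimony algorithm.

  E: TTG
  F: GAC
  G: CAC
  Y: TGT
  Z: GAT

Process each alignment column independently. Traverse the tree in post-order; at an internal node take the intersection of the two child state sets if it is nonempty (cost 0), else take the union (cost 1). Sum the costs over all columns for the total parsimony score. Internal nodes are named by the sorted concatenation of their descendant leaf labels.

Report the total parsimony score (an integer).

7

site 0, node EZ: E={T} ∪ Z={G} → {G,T} (+1)
site 0, node FG: F={G} ∪ G={C} → {C,G} (+1)
site 0, node FGY: FG={C,G} ∪ Y={T} → {C,G,T} (+1)
site 0, node EFGYZ: EZ={G,T} ∩ FGY={C,G,T} → {G,T} (+0)
site 1, node EZ: E={T} ∪ Z={A} → {A,T} (+1)
site 1, node FG: F={A} ∩ G={A} → {A} (+0)
site 1, node FGY: FG={A} ∪ Y={G} → {A,G} (+1)
site 1, node EFGYZ: EZ={A,T} ∩ FGY={A,G} → {A} (+0)
site 2, node EZ: E={G} ∪ Z={T} → {G,T} (+1)
site 2, node FG: F={C} ∩ G={C} → {C} (+0)
site 2, node FGY: FG={C} ∪ Y={T} → {C,T} (+1)
site 2, node EFGYZ: EZ={G,T} ∩ FGY={C,T} → {T} (+0)
per-site changes: [3, 2, 2]; total = 7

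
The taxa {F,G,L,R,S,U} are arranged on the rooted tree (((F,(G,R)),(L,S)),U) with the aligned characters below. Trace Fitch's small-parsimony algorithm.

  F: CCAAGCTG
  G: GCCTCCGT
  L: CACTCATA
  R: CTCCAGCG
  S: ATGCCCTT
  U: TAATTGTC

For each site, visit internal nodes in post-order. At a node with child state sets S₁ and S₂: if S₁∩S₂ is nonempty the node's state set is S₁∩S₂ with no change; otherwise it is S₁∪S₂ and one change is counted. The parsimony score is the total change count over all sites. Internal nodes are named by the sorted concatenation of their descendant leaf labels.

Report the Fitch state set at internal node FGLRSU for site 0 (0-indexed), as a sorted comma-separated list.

site 0, node GR: G={G} ∪ R={C} → {C,G} (+1)
site 0, node FGR: F={C} ∩ GR={C,G} → {C} (+0)
site 0, node LS: L={C} ∪ S={A} → {A,C} (+1)
site 0, node FGLRS: FGR={C} ∩ LS={A,C} → {C} (+0)
site 0, node FGLRSU: FGLRS={C} ∪ U={T} → {C,T} (+1)
site 1, node GR: G={C} ∪ R={T} → {C,T} (+1)
site 1, node FGR: F={C} ∩ GR={C,T} → {C} (+0)
site 1, node LS: L={A} ∪ S={T} → {A,T} (+1)
site 1, node FGLRS: FGR={C} ∪ LS={A,T} → {A,C,T} (+1)
site 1, node FGLRSU: FGLRS={A,C,T} ∩ U={A} → {A} (+0)
site 2, node GR: G={C} ∩ R={C} → {C} (+0)
site 2, node FGR: F={A} ∪ GR={C} → {A,C} (+1)
site 2, node LS: L={C} ∪ S={G} → {C,G} (+1)
site 2, node FGLRS: FGR={A,C} ∩ LS={C,G} → {C} (+0)
site 2, node FGLRSU: FGLRS={C} ∪ U={A} → {A,C} (+1)
site 3, node GR: G={T} ∪ R={C} → {C,T} (+1)
site 3, node FGR: F={A} ∪ GR={C,T} → {A,C,T} (+1)
site 3, node LS: L={T} ∪ S={C} → {C,T} (+1)
site 3, node FGLRS: FGR={A,C,T} ∩ LS={C,T} → {C,T} (+0)
site 3, node FGLRSU: FGLRS={C,T} ∩ U={T} → {T} (+0)
site 4, node GR: G={C} ∪ R={A} → {A,C} (+1)
site 4, node FGR: F={G} ∪ GR={A,C} → {A,C,G} (+1)
site 4, node LS: L={C} ∩ S={C} → {C} (+0)
site 4, node FGLRS: FGR={A,C,G} ∩ LS={C} → {C} (+0)
site 4, node FGLRSU: FGLRS={C} ∪ U={T} → {C,T} (+1)
site 5, node GR: G={C} ∪ R={G} → {C,G} (+1)
site 5, node FGR: F={C} ∩ GR={C,G} → {C} (+0)
site 5, node LS: L={A} ∪ S={C} → {A,C} (+1)
site 5, node FGLRS: FGR={C} ∩ LS={A,C} → {C} (+0)
site 5, node FGLRSU: FGLRS={C} ∪ U={G} → {C,G} (+1)
site 6, node GR: G={G} ∪ R={C} → {C,G} (+1)
site 6, node FGR: F={T} ∪ GR={C,G} → {C,G,T} (+1)
site 6, node LS: L={T} ∩ S={T} → {T} (+0)
site 6, node FGLRS: FGR={C,G,T} ∩ LS={T} → {T} (+0)
site 6, node FGLRSU: FGLRS={T} ∩ U={T} → {T} (+0)
site 7, node GR: G={T} ∪ R={G} → {G,T} (+1)
site 7, node FGR: F={G} ∩ GR={G,T} → {G} (+0)
site 7, node LS: L={A} ∪ S={T} → {A,T} (+1)
site 7, node FGLRS: FGR={G} ∪ LS={A,T} → {A,G,T} (+1)
site 7, node FGLRSU: FGLRS={A,G,T} ∪ U={C} → {A,C,G,T} (+1)
per-site changes: [3, 3, 3, 3, 3, 3, 2, 4]; total = 24

C,T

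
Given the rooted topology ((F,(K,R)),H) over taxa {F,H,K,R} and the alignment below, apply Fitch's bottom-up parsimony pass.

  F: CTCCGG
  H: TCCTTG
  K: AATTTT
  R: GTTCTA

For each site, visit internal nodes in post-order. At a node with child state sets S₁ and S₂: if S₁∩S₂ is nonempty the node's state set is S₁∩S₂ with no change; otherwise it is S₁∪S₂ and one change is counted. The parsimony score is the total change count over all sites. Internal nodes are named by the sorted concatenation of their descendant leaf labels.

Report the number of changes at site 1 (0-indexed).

2

site 0, node KR: K={A} ∪ R={G} → {A,G} (+1)
site 0, node FKR: F={C} ∪ KR={A,G} → {A,C,G} (+1)
site 0, node FHKR: FKR={A,C,G} ∪ H={T} → {A,C,G,T} (+1)
site 1, node KR: K={A} ∪ R={T} → {A,T} (+1)
site 1, node FKR: F={T} ∩ KR={A,T} → {T} (+0)
site 1, node FHKR: FKR={T} ∪ H={C} → {C,T} (+1)
site 2, node KR: K={T} ∩ R={T} → {T} (+0)
site 2, node FKR: F={C} ∪ KR={T} → {C,T} (+1)
site 2, node FHKR: FKR={C,T} ∩ H={C} → {C} (+0)
site 3, node KR: K={T} ∪ R={C} → {C,T} (+1)
site 3, node FKR: F={C} ∩ KR={C,T} → {C} (+0)
site 3, node FHKR: FKR={C} ∪ H={T} → {C,T} (+1)
site 4, node KR: K={T} ∩ R={T} → {T} (+0)
site 4, node FKR: F={G} ∪ KR={T} → {G,T} (+1)
site 4, node FHKR: FKR={G,T} ∩ H={T} → {T} (+0)
site 5, node KR: K={T} ∪ R={A} → {A,T} (+1)
site 5, node FKR: F={G} ∪ KR={A,T} → {A,G,T} (+1)
site 5, node FHKR: FKR={A,G,T} ∩ H={G} → {G} (+0)
per-site changes: [3, 2, 1, 2, 1, 2]; total = 11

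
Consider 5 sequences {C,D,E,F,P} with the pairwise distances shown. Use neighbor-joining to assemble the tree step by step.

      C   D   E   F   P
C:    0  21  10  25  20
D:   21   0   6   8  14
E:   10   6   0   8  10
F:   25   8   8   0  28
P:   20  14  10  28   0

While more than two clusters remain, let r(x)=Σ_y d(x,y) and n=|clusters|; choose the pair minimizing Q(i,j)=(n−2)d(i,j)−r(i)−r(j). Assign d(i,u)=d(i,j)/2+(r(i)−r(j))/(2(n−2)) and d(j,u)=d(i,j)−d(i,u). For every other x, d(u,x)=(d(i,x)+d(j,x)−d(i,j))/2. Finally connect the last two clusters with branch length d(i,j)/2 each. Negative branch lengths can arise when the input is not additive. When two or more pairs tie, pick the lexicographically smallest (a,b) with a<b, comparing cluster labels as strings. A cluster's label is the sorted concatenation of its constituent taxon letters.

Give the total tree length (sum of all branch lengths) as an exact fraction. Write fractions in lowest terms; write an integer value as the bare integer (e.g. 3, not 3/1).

67/2

1. join D+F (d=8, Q=-94) ⇒ DF; edges |D|=2/3, |F|=22/3
  updated: d(C,DF)=19, d(DF,E)=3, d(DF,P)=17
2. join C+P (d=20, Q=-56) ⇒ CP; edges |C|=21/2, |P|=19/2
  updated: d(CP,DF)=8, d(CP,E)=0
3. join CP+DF (d=8, Q=-11) ⇒ CDFP; edges |CP|=5/2, |DF|=11/2
  updated: d(CDFP,E)=-5/2
4. join CDFP+E (d=-5/2) ⇒ CDEFP; edges |CDFP|=-5/4, |E|=-5/4
final tree: (((C:21/2,P:19/2):5/2,(D:2/3,F:22/3):11/2):-5/4,E:-5/4)
total length: 67/2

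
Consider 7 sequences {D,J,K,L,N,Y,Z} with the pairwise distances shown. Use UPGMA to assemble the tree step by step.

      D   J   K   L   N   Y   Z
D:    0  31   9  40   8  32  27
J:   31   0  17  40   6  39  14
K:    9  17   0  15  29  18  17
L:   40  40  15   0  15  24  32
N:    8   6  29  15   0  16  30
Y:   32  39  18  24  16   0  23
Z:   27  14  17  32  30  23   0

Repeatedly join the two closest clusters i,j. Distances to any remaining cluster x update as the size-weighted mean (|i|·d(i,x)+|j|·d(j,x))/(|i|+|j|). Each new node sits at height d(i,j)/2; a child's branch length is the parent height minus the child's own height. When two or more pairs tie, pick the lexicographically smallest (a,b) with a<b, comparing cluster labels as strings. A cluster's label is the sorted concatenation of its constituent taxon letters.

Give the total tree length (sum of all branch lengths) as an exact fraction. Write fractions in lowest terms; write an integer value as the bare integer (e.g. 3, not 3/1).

step 1: merge (J,N) at d=6; branch lengths J→3, N→3; new cluster JN
  updated: d(D,JN)=39/2, d(JN,K)=23, d(JN,L)=55/2, d(JN,Y)=55/2, d(JN,Z)=22
step 2: merge (D,K) at d=9; branch lengths D→9/2, K→9/2; new cluster DK
  updated: d(DK,JN)=85/4, d(DK,L)=55/2, d(DK,Y)=25, d(DK,Z)=22
step 3: merge (DK,JN) at d=85/4; branch lengths DK→49/8, JN→61/8; new cluster DJKN
  updated: d(DJKN,L)=55/2, d(DJKN,Y)=105/4, d(DJKN,Z)=22
step 4: merge (DJKN,Z) at d=22; branch lengths DJKN→3/8, Z→11; new cluster DJKNZ
  updated: d(DJKNZ,L)=142/5, d(DJKNZ,Y)=128/5
step 5: merge (L,Y) at d=24; branch lengths L→12, Y→12; new cluster LY
  updated: d(DJKNZ,LY)=27
step 6: merge (DJKNZ,LY) at d=27; branch lengths DJKNZ→5/2, LY→3/2; new cluster DJKLNYZ
final tree: ((((D:9/2,K:9/2):49/8,(J:3,N:3):61/8):3/8,Z:11):5/2,(L:12,Y:12):3/2)
total length: 545/8

545/8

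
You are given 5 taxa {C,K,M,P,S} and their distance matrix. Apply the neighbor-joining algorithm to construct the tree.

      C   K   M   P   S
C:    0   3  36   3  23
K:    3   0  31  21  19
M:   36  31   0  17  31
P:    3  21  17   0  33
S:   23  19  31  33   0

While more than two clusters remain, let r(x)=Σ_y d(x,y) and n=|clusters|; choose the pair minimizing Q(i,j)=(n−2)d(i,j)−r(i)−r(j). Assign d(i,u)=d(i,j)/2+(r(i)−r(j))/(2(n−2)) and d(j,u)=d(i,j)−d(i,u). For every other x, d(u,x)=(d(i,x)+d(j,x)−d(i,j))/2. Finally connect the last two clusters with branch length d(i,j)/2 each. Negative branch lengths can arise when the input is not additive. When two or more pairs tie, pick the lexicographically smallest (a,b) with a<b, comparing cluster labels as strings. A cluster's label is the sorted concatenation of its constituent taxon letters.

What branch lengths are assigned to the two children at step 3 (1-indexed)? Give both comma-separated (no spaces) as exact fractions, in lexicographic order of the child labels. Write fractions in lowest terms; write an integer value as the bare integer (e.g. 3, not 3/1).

35/8,67/8

step 1: merge (M,P) at d=17, Q=-138; branch lengths M→46/3, P→5/3; new cluster MP
  updated: d(C,MP)=11, d(K,MP)=35/2, d(MP,S)=47/2
step 2: merge (C,K) at d=3, Q=-141/2; branch lengths C→7/8, K→17/8; new cluster CK
  updated: d(CK,MP)=51/4, d(CK,S)=39/2
step 3: merge (CK,MP) at d=51/4, Q=-223/4; branch lengths CK→35/8, MP→67/8; new cluster CKMP
  updated: d(CKMP,S)=121/8
step 4: merge (CKMP,S) at d=121/8; branch lengths CKMP→121/16, S→121/16; new cluster CKMPS
final tree: (((C:7/8,K:17/8):35/8,(M:46/3,P:5/3):67/8):121/16,S:121/16)
total length: 383/8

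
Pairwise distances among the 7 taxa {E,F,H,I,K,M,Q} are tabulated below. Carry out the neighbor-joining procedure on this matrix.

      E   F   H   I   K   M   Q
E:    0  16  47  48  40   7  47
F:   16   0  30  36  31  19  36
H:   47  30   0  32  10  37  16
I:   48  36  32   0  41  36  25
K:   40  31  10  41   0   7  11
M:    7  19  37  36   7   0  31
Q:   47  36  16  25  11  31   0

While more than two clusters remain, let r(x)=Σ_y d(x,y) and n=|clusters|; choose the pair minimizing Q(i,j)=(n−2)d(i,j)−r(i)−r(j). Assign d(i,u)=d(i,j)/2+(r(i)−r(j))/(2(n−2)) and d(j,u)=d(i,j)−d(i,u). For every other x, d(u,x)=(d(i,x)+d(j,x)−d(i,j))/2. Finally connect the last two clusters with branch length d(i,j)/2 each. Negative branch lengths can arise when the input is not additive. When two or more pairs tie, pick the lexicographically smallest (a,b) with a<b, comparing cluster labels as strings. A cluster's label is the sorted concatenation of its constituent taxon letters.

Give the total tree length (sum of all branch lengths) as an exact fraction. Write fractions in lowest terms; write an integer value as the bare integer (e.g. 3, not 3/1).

2437/32

step 1: merge (E,M) at d=7, Q=-307; branch lengths E→103/10, M→-33/10; new cluster EM
  updated: d(EM,F)=14, d(EM,H)=77/2, d(EM,I)=77/2, d(EM,K)=20, d(EM,Q)=71/2
step 2: merge (EM,F) at d=14, Q=-475/2; branch lengths EM→111/16, F→113/16; new cluster EFM
  updated: d(EFM,H)=109/4, d(EFM,I)=121/4, d(EFM,K)=37/2, d(EFM,Q)=115/4
step 3: merge (EFM,I) at d=121/4, Q=-569/4; branch lengths EFM→269/24, I→457/24; new cluster EFIM
  updated: d(EFIM,H)=29/2, d(EFIM,K)=117/8, d(EFIM,Q)=47/4
step 4: merge (EFIM,Q) at d=47/4, Q=-449/8; branch lengths EFIM→205/32, Q→171/32; new cluster EFIMQ
  updated: d(EFIMQ,H)=75/8, d(EFIMQ,K)=111/16
step 5: merge (EFIMQ,H) at d=75/8, Q=-421/16; branch lengths EFIMQ→101/32, H→199/32; new cluster EFHIMQ
  updated: d(EFHIMQ,K)=121/32
step 6: merge (EFHIMQ,K) at d=121/32; branch lengths EFHIMQ→121/64, K→121/64; new cluster EFHIKMQ
final tree: ((((((E:103/10,M:-33/10):111/16,F:113/16):269/24,I:457/24):205/32,Q:171/32):101/32,H:199/32):121/64,K:121/64)
total length: 2437/32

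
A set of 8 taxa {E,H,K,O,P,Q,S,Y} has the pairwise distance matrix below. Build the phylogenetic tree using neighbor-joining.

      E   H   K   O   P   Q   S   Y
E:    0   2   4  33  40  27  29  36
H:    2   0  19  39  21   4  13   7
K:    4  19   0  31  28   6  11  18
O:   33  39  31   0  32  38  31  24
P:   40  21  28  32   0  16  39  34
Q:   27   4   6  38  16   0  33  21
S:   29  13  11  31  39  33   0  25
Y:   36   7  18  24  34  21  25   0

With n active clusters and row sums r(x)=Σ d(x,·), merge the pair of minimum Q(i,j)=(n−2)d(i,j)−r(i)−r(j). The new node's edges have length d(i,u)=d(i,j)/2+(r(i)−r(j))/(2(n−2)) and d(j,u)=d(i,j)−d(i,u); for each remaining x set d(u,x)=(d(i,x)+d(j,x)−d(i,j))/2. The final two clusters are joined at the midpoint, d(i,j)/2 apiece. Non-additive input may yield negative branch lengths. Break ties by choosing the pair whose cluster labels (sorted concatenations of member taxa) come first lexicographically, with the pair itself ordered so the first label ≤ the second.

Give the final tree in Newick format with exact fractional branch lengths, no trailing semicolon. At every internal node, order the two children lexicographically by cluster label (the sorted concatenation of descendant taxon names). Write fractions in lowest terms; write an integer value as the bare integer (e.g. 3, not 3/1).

1. join E+H (d=2, Q=-264) ⇒ EH; edges |E|=13/2, |H|=-9/2
  updated: d(EH,K)=21/2, d(EH,O)=35, d(EH,P)=59/2, d(EH,Q)=29/2, d(EH,S)=20, d(EH,Y)=41/2
2. join P+Q (d=16, Q=-227) ⇒ PQ; edges |P|=13, |Q|=3
  updated: d(EH,PQ)=14, d(K,PQ)=9, d(O,PQ)=27, d(PQ,S)=28, d(PQ,Y)=39/2
3. join O+Y (d=24, Q=-159) ⇒ OY; edges |O|=137/8, |Y|=55/8
  updated: d(EH,OY)=63/4, d(K,OY)=25/2, d(OY,PQ)=45/4, d(OY,S)=16
4. join K+S (d=11, Q=-85) ⇒ KS; edges |K|=1/6, |S|=65/6
  updated: d(EH,KS)=39/4, d(KS,OY)=35/4, d(KS,PQ)=13
5. join EH+KS (d=39/4, Q=-103/2) ⇒ EHKS; edges |EH|=55/8, |KS|=23/8
  updated: d(EHKS,OY)=59/8, d(EHKS,PQ)=69/8
6. join EHKS+OY (d=59/8, Q=-109/4) ⇒ EHKOSY; edges |EHKS|=19/8, |OY|=5
  updated: d(EHKOSY,PQ)=25/4
7. join EHKOSY+PQ (d=25/4) ⇒ EHKOPQSY; edges |EHKOSY|=25/8, |PQ|=25/8
final tree: ((((E:13/2,H:-9/2):55/8,(K:1/6,S:65/6):23/8):19/8,(O:137/8,Y:55/8):5):25/8,(P:13,Q:3):25/8)
total length: 611/8

((((E:13/2,H:-9/2):55/8,(K:1/6,S:65/6):23/8):19/8,(O:137/8,Y:55/8):5):25/8,(P:13,Q:3):25/8)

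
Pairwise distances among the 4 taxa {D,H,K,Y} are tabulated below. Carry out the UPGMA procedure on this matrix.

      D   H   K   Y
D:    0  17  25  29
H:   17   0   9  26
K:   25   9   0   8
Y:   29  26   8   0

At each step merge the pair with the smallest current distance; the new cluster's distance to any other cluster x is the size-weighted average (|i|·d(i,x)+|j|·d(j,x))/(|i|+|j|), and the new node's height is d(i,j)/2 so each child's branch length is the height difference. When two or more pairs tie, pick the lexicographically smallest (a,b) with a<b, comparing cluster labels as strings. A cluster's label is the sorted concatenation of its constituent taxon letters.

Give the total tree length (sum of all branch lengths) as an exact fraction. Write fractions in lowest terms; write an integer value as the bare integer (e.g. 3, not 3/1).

step 1: merge (K,Y) at d=8; branch lengths K→4, Y→4; new cluster KY
  updated: d(D,KY)=27, d(H,KY)=35/2
step 2: merge (D,H) at d=17; branch lengths D→17/2, H→17/2; new cluster DH
  updated: d(DH,KY)=89/4
step 3: merge (DH,KY) at d=89/4; branch lengths DH→21/8, KY→57/8; new cluster DHKY
final tree: ((D:17/2,H:17/2):21/8,(K:4,Y:4):57/8)
total length: 139/4

139/4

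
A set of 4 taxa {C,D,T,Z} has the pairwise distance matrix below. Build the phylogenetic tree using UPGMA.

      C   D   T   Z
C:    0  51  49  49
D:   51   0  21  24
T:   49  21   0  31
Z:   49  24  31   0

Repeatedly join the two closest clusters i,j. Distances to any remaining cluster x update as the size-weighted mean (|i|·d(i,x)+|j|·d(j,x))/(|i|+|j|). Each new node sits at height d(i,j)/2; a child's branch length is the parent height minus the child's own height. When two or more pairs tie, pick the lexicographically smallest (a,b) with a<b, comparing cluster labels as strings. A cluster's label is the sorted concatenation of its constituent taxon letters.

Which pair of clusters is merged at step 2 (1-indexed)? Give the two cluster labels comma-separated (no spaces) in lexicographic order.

DT,Z

iteration 1: select D,T (d=21); attach at lengths (21/2, 21/2); label the merged cluster DT
  updated: d(C,DT)=50, d(DT,Z)=55/2
iteration 2: select DT,Z (d=55/2); attach at lengths (13/4, 55/4); label the merged cluster DTZ
  updated: d(C,DTZ)=149/3
iteration 3: select C,DTZ (d=149/3); attach at lengths (149/6, 133/12); label the merged cluster CDTZ
final tree: (C:149/6,((D:21/2,T:21/2):13/4,Z:55/4):133/12)
total length: 887/12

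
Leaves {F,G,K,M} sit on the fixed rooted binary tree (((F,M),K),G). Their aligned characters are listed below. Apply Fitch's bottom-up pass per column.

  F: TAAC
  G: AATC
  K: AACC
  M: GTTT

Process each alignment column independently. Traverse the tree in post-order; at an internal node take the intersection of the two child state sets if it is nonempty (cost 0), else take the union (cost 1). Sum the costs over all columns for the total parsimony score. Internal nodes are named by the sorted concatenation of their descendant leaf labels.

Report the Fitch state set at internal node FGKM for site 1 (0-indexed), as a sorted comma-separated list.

[col 0] FM: children F:{T}, M:{G} ∪→ {G,T}; cost 1
[col 0] FKM: children FM:{G,T}, K:{A} ∪→ {A,G,T}; cost 1
[col 0] FGKM: children FKM:{A,G,T}, G:{A} ∩→ {A}; cost 0
[col 1] FM: children F:{A}, M:{T} ∪→ {A,T}; cost 1
[col 1] FKM: children FM:{A,T}, K:{A} ∩→ {A}; cost 0
[col 1] FGKM: children FKM:{A}, G:{A} ∩→ {A}; cost 0
[col 2] FM: children F:{A}, M:{T} ∪→ {A,T}; cost 1
[col 2] FKM: children FM:{A,T}, K:{C} ∪→ {A,C,T}; cost 1
[col 2] FGKM: children FKM:{A,C,T}, G:{T} ∩→ {T}; cost 0
[col 3] FM: children F:{C}, M:{T} ∪→ {C,T}; cost 1
[col 3] FKM: children FM:{C,T}, K:{C} ∩→ {C}; cost 0
[col 3] FGKM: children FKM:{C}, G:{C} ∩→ {C}; cost 0
per-site changes: [2, 1, 2, 1]; total = 6

A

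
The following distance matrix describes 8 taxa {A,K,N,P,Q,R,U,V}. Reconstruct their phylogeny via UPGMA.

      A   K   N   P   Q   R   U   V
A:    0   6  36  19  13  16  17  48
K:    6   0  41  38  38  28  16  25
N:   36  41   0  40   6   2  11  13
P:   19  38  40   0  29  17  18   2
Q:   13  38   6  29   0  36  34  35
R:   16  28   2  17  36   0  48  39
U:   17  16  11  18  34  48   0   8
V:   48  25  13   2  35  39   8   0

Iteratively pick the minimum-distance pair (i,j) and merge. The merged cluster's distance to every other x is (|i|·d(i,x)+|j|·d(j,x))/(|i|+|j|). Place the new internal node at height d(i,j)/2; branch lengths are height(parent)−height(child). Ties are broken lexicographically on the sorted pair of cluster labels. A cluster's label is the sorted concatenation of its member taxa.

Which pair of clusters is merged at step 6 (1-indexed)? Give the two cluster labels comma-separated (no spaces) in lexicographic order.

iteration 1: select N,R (d=2); attach at lengths (1, 1); label the merged cluster NR
  updated: d(A,NR)=26, d(K,NR)=69/2, d(NR,P)=57/2, d(NR,Q)=21, d(NR,U)=59/2, d(NR,V)=26
iteration 2: select P,V (d=2); attach at lengths (1, 1); label the merged cluster PV
  updated: d(A,PV)=67/2, d(K,PV)=63/2, d(NR,PV)=109/4, d(PV,Q)=32, d(PV,U)=13
iteration 3: select A,K (d=6); attach at lengths (3, 3); label the merged cluster AK
  updated: d(AK,NR)=121/4, d(AK,PV)=65/2, d(AK,Q)=51/2, d(AK,U)=33/2
iteration 4: select PV,U (d=13); attach at lengths (11/2, 13/2); label the merged cluster PUV
  updated: d(AK,PUV)=163/6, d(NR,PUV)=28, d(PUV,Q)=98/3
iteration 5: select NR,Q (d=21); attach at lengths (19/2, 21/2); label the merged cluster NQR
  updated: d(AK,NQR)=86/3, d(NQR,PUV)=266/9
iteration 6: select AK,PUV (d=163/6); attach at lengths (127/12, 85/12); label the merged cluster AKPUV
  updated: d(AKPUV,NQR)=146/5
iteration 7: select AKPUV,NQR (d=146/5); attach at lengths (61/60, 41/10); label the merged cluster AKNPQRUV
final tree: (((A:3,K:3):127/12,((P:1,V:1):11/2,U:13/2):85/12):61/60,((N:1,R:1):19/2,Q:21/2):41/10)
total length: 3887/60

AK,PUV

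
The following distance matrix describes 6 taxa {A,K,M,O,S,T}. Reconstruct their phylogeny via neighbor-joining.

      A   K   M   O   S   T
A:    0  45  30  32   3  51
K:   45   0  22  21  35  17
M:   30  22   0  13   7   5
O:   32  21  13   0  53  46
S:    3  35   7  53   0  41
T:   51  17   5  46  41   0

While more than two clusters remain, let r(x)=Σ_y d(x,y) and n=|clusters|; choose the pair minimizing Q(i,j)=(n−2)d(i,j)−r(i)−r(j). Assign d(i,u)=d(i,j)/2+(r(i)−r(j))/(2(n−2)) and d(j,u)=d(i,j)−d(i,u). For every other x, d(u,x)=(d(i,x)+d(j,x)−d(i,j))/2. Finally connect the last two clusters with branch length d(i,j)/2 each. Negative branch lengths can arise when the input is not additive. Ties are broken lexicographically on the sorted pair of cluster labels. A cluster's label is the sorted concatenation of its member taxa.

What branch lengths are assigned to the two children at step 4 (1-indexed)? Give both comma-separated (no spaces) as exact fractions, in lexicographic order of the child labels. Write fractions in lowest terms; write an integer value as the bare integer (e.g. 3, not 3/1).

step 1: merge (A,S) at d=3, Q=-288; branch lengths A→17/4, S→-5/4; new cluster AS
  updated: d(AS,K)=77/2, d(AS,M)=17, d(AS,O)=41, d(AS,T)=89/2
step 2: merge (K,T) at d=17, Q=-160; branch lengths K→37/6, T→65/6; new cluster KT
  updated: d(AS,KT)=33, d(KT,M)=5, d(KT,O)=25
step 3: merge (AS,M) at d=17, Q=-92; branch lengths AS→45/2, M→-11/2; new cluster AMS
  updated: d(AMS,KT)=21/2, d(AMS,O)=37/2
step 4: merge (AMS,KT) at d=21/2, Q=-54; branch lengths AMS→2, KT→17/2; new cluster AKMST
  updated: d(AKMST,O)=33/2
step 5: merge (AKMST,O) at d=33/2; branch lengths AKMST→33/4, O→33/4; new cluster AKMOST
final tree: ((((A:17/4,S:-5/4):45/2,M:-11/2):2,(K:37/6,T:65/6):17/2):33/4,O:33/4)
total length: 64

2,17/2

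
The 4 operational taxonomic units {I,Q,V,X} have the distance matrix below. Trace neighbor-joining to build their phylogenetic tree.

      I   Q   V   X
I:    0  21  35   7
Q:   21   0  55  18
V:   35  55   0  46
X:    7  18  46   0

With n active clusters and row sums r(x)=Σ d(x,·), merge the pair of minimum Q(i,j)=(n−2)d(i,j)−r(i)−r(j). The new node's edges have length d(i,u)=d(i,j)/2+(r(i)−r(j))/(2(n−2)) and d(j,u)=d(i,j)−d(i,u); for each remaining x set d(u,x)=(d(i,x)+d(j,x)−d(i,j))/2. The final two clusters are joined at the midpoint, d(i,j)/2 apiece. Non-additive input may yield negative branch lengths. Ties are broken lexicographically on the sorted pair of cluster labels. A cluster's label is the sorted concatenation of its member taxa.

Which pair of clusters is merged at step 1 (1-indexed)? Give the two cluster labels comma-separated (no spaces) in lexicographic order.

iteration 1: select I,V (d=35, Q=-129); attach at lengths (-3/4, 143/4); label the merged cluster IV
  updated: d(IV,Q)=41/2, d(IV,X)=9
iteration 2: select IV,Q (d=41/2, Q=-95/2); attach at lengths (23/4, 59/4); label the merged cluster IQV
  updated: d(IQV,X)=13/4
iteration 3: select IQV,X (d=13/4); attach at lengths (13/8, 13/8); label the merged cluster IQVX
final tree: (((I:-3/4,V:143/4):23/4,Q:59/4):13/8,X:13/8)
total length: 235/4

I,V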